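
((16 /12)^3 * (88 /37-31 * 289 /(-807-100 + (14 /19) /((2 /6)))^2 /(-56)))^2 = 1676147682008422455928384 /52728643510985957285169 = 31.79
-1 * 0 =0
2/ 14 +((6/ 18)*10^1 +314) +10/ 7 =6697/ 21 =318.90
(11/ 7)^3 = 1331/ 343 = 3.88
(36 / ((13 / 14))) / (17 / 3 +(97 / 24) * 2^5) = 0.29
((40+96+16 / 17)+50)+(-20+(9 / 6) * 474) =14925 / 17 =877.94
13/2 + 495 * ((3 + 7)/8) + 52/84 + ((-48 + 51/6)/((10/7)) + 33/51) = 1068976/1785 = 598.87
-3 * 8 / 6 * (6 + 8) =-56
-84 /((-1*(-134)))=-42 /67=-0.63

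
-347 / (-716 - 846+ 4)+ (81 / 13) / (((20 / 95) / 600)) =359668811 / 20254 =17757.92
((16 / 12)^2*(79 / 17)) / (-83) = -1264 / 12699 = -0.10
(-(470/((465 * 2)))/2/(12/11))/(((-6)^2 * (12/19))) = -9823/964224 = -0.01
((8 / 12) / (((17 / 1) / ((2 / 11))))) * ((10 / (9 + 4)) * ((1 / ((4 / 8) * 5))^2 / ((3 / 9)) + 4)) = 896 / 36465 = 0.02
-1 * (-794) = 794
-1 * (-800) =800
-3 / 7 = -0.43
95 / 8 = 11.88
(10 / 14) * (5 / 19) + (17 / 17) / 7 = 44 / 133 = 0.33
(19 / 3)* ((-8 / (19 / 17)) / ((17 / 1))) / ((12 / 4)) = -8 / 9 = -0.89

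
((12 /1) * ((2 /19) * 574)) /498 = 2296 /1577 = 1.46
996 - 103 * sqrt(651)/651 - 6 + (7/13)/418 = 5379667/5434 - 103 * sqrt(651)/651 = 985.96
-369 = -369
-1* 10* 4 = -40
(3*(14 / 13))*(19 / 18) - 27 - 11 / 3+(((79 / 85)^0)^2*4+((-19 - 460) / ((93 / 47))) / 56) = -622407 / 22568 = -27.58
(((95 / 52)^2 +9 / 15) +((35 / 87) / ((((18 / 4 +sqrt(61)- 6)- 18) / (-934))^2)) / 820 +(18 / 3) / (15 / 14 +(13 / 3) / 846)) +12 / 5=317537584 * sqrt(61) / 1938936781 +2070271562570650349 / 150413129366534736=15.04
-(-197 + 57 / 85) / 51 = 16688 / 4335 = 3.85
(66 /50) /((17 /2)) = 66 /425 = 0.16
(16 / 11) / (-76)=-4 / 209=-0.02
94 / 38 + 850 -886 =-637 / 19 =-33.53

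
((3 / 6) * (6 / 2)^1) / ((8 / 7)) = 21 / 16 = 1.31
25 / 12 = 2.08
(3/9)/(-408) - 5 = -6121/1224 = -5.00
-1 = -1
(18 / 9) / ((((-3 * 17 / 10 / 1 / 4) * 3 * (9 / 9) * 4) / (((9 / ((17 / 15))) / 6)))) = -50 / 289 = -0.17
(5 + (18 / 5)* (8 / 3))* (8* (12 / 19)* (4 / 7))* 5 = 28032 / 133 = 210.77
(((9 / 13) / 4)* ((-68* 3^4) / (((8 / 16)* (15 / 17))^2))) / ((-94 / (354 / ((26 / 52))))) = 563501448 / 15275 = 36890.44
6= 6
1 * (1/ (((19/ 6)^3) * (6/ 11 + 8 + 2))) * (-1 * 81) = -48114/ 198911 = -0.24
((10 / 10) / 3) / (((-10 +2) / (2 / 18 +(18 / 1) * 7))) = -1135 / 216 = -5.25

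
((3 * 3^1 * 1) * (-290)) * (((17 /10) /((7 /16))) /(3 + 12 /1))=-23664 /35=-676.11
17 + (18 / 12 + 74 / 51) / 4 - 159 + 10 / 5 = -56819 / 408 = -139.26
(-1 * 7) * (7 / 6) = -49 / 6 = -8.17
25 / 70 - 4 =-51 / 14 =-3.64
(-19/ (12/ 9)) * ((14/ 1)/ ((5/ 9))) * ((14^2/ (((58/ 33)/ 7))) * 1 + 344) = -58558437/ 145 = -403851.29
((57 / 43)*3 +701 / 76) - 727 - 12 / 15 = -11676557 / 16340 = -714.60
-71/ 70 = -1.01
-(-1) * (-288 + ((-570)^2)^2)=105560009712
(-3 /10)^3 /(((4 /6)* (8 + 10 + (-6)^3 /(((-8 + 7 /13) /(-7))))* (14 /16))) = 873 /3482500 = 0.00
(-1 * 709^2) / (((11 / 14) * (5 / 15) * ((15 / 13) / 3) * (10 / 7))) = -960623391 / 275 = -3493175.97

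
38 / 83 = 0.46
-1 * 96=-96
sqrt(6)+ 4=6.45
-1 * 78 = -78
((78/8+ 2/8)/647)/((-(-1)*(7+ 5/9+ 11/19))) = 1710/899977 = 0.00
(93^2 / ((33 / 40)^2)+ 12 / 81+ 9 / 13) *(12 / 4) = 38124.84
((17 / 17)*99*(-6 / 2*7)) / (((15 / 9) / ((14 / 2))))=-8731.80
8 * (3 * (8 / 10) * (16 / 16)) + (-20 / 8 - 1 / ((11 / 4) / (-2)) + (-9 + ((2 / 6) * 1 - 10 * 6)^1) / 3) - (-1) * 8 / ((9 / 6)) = -127 / 990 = -0.13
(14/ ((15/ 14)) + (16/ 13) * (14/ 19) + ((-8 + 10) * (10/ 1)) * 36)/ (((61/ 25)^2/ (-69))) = -7818194500/ 919087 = -8506.48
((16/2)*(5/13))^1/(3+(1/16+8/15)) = 9600/11219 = 0.86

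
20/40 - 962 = -961.50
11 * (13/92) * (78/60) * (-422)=-392249/460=-852.72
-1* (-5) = 5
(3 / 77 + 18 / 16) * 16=1434 / 77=18.62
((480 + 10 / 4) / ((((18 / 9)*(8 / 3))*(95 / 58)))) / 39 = 5597 / 3952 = 1.42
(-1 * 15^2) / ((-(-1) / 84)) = -18900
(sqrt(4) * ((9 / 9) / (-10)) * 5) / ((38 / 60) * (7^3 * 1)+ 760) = -30 / 29317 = -0.00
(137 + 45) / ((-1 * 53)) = -182 / 53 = -3.43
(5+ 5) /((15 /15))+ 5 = 15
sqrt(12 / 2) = sqrt(6) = 2.45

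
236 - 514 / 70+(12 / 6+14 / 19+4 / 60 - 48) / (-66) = 2745223 / 11970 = 229.34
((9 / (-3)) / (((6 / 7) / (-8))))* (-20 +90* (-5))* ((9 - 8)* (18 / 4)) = -59220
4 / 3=1.33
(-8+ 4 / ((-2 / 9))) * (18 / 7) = -468 / 7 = -66.86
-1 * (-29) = 29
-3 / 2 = -1.50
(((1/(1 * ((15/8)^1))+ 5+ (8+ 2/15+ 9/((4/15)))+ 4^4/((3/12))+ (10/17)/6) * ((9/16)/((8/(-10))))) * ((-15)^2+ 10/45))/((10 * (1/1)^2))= -147693301/8704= -16968.44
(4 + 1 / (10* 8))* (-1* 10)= -321 / 8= -40.12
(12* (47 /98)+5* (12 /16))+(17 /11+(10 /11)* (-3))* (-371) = 965801 /2156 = 447.96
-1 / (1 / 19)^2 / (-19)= 19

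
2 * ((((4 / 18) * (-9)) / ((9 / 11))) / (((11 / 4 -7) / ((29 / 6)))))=2552 / 459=5.56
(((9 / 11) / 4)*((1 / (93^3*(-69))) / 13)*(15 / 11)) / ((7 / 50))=-125 / 45267960738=-0.00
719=719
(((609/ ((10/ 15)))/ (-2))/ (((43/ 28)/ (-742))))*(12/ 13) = 113873256/ 559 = 203708.87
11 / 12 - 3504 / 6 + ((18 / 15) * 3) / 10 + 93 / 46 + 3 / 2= -3996491 / 6900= -579.20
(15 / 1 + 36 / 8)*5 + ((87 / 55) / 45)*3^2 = 53799 / 550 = 97.82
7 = 7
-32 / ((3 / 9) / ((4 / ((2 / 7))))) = -1344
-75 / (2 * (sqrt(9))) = -25 / 2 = -12.50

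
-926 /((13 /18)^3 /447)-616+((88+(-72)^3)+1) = -3235176779 /2197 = -1472542.91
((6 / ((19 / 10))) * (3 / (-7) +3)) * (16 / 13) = 9.99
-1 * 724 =-724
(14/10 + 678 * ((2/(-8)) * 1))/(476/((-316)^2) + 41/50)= -104911210/514737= -203.82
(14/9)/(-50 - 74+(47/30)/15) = -0.01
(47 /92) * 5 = 235 /92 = 2.55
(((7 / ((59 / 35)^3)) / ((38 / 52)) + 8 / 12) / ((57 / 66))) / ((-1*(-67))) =686711344 / 14902505619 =0.05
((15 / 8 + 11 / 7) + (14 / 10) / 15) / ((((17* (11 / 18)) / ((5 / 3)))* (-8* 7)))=-14867 / 1466080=-0.01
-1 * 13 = -13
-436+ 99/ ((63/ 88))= -2084/ 7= -297.71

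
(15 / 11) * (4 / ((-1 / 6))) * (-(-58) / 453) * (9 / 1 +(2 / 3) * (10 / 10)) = -67280 / 1661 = -40.51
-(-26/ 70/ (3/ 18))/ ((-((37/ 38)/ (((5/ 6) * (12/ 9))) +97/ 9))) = -53352/ 278999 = -0.19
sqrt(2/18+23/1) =4 * sqrt(13)/3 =4.81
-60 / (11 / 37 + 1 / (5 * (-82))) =-303400 / 1491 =-203.49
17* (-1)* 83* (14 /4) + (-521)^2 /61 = -59615 /122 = -488.65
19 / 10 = 1.90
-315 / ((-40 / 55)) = 3465 / 8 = 433.12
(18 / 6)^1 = 3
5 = 5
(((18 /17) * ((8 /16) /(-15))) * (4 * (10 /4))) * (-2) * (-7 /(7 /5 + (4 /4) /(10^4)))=-280000 /79339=-3.53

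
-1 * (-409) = 409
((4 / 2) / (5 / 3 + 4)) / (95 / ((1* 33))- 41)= -99 / 10693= -0.01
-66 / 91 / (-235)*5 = 0.02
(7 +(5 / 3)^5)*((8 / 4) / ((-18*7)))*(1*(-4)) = 19304 / 15309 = 1.26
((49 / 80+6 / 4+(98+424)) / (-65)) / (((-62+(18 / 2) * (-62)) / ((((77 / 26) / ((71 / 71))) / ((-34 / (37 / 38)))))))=-119455721 / 108300608000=-0.00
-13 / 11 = -1.18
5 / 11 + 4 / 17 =129 / 187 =0.69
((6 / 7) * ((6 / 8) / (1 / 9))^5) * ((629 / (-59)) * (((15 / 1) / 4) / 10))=-81229162527 / 1691648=-48017.77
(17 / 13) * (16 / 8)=2.62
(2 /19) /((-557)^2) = 2 /5894731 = 0.00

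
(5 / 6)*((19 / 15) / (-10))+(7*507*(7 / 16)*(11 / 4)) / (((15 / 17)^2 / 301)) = 23771743477 / 14400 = 1650815.52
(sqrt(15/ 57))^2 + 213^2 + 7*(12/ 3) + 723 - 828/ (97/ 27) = 84574881/ 1843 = 45889.79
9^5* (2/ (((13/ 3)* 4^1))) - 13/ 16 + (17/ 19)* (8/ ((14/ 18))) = 188716523/ 27664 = 6821.74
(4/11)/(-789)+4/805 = 31496/6986595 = 0.00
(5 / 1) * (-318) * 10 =-15900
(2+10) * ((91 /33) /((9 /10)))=3640 /99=36.77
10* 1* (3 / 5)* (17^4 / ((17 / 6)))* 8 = 1414944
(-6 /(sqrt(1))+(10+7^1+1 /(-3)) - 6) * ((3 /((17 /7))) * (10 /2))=490 /17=28.82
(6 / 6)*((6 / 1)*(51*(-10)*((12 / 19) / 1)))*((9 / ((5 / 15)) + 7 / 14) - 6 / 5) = -965736 / 19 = -50828.21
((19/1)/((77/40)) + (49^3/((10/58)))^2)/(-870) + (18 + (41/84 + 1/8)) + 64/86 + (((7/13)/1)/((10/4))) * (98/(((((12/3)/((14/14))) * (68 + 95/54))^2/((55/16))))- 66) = -8125651504813555200212783/15182559148614000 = -535196433.31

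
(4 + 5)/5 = 9/5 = 1.80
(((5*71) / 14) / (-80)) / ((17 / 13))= -923 / 3808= -0.24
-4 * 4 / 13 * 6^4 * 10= -207360 / 13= -15950.77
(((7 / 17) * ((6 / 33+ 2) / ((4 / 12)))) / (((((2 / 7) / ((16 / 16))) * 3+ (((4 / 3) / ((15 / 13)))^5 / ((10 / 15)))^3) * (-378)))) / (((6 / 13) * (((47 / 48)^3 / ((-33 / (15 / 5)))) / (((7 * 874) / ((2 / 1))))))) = 796023729861879826125000000000000 / 43671762229475176752422535998851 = 18.23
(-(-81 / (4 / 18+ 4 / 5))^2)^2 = 176518460300625 / 4477456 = 39423829.13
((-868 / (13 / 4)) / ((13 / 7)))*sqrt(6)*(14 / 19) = -340256*sqrt(6) / 3211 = -259.56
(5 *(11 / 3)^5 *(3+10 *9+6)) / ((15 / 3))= 1771561 / 27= 65613.37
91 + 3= 94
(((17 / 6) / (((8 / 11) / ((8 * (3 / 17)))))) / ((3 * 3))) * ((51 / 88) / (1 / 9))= 51 / 16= 3.19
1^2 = 1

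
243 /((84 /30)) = 1215 /14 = 86.79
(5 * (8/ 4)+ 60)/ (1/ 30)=2100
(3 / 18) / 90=1 / 540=0.00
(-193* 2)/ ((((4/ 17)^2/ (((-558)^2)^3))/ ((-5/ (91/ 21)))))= 3156905759516306690040/ 13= 242838904578177437695.38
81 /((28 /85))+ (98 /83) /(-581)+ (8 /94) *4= 2232313803 /9065924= 246.23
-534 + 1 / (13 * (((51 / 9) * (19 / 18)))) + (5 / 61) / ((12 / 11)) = -1641068239 / 3073668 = -533.91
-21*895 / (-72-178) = 3759 / 50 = 75.18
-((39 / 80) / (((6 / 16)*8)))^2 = -169 / 6400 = -0.03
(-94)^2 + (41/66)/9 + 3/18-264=2545954/297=8572.24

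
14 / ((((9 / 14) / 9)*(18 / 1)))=98 / 9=10.89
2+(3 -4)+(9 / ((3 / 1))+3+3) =10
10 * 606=6060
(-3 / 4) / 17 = -3 / 68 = -0.04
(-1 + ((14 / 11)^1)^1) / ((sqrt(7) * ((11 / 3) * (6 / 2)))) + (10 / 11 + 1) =3 * sqrt(7) / 847 + 21 / 11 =1.92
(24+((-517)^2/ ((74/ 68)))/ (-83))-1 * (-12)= -8977270/ 3071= -2923.24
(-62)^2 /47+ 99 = 8497 /47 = 180.79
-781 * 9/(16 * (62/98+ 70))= -344421/55376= -6.22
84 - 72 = 12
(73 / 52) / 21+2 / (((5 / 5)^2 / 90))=196633 / 1092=180.07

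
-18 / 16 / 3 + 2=1.62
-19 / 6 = -3.17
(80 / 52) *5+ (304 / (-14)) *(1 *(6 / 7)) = -6956 / 637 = -10.92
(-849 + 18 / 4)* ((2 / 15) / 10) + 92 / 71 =-35373 / 3550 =-9.96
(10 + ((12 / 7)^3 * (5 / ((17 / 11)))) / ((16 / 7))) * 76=1084520 / 833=1301.94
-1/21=-0.05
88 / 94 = 44 / 47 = 0.94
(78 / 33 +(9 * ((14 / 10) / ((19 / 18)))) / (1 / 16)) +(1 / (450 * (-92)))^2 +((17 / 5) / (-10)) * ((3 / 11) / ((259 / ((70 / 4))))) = 2562629265061733 / 13254052680000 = 193.35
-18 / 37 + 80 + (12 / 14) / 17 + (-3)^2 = 389947 / 4403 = 88.56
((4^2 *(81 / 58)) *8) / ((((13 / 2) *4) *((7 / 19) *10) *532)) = 324 / 92365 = 0.00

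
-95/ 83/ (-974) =95/ 80842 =0.00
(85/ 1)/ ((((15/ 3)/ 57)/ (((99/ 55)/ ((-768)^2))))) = 969/ 327680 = 0.00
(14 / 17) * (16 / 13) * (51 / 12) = 56 / 13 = 4.31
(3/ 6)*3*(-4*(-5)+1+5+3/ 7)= 555/ 14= 39.64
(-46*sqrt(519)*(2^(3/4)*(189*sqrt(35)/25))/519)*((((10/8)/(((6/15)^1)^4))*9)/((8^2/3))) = -3128.65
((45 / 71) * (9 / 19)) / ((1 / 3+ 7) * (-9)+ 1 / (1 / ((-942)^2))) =135 / 398988334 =0.00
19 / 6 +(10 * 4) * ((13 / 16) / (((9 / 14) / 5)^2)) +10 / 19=6062867 / 3078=1969.74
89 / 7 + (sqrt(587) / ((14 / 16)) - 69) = -394 / 7 + 8 * sqrt(587) / 7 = -28.60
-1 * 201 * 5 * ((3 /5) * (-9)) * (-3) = -16281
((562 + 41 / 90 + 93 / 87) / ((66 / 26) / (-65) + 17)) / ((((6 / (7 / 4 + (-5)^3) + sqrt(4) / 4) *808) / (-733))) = -3097368851291 / 46378925280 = -66.78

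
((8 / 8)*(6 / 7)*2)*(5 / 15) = 4 / 7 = 0.57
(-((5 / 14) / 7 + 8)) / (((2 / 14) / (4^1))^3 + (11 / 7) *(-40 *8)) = 58912 / 3679573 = 0.02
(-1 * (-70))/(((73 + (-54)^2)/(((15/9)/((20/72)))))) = 60/427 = 0.14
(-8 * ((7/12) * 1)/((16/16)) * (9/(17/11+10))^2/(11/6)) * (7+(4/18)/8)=-175329/16129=-10.87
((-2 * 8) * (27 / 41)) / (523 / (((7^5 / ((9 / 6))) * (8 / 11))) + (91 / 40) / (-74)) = -10745723520 / 34101299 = -315.11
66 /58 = 33 /29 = 1.14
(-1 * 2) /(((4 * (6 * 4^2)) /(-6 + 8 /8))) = 5 /192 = 0.03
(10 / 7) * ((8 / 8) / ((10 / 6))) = 6 / 7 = 0.86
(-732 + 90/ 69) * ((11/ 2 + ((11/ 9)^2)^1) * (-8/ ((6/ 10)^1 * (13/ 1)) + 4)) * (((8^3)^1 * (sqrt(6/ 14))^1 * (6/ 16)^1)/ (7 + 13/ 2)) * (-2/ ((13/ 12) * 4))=94241235968 * sqrt(21)/ 6611787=65317.83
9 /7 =1.29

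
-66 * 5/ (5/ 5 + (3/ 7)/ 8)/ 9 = -6160/ 177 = -34.80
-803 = -803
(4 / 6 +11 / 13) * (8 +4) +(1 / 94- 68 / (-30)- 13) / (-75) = 25153547 / 1374750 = 18.30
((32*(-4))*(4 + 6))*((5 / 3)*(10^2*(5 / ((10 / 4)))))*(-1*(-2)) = -2560000 / 3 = -853333.33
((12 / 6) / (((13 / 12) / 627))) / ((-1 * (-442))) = 7524 / 2873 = 2.62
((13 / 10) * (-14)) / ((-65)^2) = -7 / 1625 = -0.00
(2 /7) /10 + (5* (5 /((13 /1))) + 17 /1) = 8623 /455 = 18.95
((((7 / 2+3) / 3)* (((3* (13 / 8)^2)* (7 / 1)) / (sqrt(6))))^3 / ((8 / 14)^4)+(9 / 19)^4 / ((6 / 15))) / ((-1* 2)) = -8733261227138539* sqrt(6) / 38654705664 - 32805 / 521284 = -553413.51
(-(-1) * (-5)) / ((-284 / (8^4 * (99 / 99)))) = 5120 / 71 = 72.11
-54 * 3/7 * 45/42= -1215/49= -24.80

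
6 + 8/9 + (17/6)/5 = 671/90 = 7.46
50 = 50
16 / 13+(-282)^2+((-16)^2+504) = 1043708 / 13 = 80285.23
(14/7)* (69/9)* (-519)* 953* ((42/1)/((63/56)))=-849405088/3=-283135029.33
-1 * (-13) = 13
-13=-13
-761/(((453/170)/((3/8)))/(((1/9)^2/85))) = -761/48924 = -0.02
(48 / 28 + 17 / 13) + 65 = 6190 / 91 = 68.02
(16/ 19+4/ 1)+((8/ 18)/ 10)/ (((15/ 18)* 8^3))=883219/ 182400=4.84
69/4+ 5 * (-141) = -2751/4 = -687.75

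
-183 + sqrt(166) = -170.12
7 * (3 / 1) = 21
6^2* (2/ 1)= 72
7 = 7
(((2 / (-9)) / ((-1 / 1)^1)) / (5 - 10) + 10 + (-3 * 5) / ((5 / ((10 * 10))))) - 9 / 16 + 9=-202757 / 720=-281.61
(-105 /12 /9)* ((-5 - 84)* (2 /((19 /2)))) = 3115 /171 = 18.22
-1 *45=-45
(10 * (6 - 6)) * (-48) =0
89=89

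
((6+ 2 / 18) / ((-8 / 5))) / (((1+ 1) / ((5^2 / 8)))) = -6875 / 1152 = -5.97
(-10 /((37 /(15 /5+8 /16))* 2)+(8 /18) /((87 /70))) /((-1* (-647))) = -6685 /37488474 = -0.00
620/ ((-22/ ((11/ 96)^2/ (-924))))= 155/ 387072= 0.00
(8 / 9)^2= 64 / 81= 0.79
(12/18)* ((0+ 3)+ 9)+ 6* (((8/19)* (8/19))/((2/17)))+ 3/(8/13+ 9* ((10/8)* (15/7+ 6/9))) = 72551020/4234169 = 17.13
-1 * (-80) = 80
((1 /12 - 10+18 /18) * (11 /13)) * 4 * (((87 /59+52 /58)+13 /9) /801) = -69155812 /481049361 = -0.14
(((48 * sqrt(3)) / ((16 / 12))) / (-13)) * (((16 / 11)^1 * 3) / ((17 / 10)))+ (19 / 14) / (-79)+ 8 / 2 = 4405 / 1106-17280 * sqrt(3) / 2431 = -8.33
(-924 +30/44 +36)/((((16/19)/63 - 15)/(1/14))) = 3338091/789316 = 4.23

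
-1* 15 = -15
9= 9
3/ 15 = 1/ 5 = 0.20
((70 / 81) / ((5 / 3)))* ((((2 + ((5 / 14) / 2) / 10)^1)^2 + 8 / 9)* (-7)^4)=6175.81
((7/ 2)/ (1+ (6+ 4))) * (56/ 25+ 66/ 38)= 13223/ 10450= 1.27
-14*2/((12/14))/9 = -98/27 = -3.63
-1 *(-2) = 2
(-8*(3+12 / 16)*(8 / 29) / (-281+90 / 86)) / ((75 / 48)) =16512 / 872755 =0.02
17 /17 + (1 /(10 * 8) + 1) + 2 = 321 /80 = 4.01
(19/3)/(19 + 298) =19/951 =0.02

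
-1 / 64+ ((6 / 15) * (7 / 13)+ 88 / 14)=188857 / 29120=6.49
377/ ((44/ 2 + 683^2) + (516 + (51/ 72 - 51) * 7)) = 9048/ 11200199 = 0.00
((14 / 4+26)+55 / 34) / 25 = 529 / 425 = 1.24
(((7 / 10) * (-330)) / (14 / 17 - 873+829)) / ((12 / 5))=6545 / 2936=2.23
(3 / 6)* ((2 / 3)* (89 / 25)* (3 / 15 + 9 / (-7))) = -3382 / 2625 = -1.29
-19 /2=-9.50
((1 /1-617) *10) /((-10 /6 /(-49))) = -181104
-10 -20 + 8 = -22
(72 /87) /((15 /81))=648 /145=4.47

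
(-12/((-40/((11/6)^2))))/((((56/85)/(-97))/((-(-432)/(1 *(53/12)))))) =-5387283/371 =-14520.98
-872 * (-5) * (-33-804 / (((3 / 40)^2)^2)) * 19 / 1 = -56834941010440 / 27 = -2104997815201.48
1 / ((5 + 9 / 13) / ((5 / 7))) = 65 / 518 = 0.13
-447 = -447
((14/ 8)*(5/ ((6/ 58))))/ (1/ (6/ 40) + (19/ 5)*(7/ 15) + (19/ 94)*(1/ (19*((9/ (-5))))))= 511125/ 50966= 10.03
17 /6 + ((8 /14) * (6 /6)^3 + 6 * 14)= 3671 /42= 87.40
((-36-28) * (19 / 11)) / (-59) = 1216 / 649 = 1.87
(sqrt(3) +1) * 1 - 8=-7 +sqrt(3)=-5.27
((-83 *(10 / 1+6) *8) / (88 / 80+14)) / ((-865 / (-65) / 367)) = -506871040 / 26123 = -19403.25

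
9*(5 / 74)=45 / 74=0.61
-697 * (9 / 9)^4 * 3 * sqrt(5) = -2091 * sqrt(5) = -4675.62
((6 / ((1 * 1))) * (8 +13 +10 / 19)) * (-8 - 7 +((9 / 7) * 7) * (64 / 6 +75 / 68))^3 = 290029585707549 / 2987104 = 97093902.89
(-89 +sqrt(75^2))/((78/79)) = -553/39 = -14.18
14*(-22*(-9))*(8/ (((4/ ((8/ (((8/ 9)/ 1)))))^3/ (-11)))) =-5557167/ 2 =-2778583.50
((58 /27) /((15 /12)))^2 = 53824 /18225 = 2.95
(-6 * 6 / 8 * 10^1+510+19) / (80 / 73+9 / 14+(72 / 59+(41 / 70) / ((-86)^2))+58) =1079232899360 / 135927969367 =7.94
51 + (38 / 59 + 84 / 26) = 42089 / 767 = 54.87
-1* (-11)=11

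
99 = 99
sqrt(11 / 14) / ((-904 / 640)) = -40* sqrt(154) / 791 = -0.63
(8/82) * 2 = 8/41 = 0.20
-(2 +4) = -6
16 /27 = 0.59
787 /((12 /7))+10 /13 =459.85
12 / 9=4 / 3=1.33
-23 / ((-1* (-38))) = -23 / 38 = -0.61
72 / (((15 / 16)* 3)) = 128 / 5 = 25.60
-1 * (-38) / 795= 38 / 795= 0.05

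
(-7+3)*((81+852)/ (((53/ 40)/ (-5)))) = 746400/ 53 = 14083.02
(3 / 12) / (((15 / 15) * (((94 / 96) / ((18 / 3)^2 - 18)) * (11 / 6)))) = 1296 / 517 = 2.51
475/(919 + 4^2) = 95/187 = 0.51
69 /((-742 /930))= -32085 /371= -86.48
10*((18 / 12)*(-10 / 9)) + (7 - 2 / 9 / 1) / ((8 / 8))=-89 / 9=-9.89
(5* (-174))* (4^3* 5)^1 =-278400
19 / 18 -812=-14597 / 18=-810.94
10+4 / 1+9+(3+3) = 29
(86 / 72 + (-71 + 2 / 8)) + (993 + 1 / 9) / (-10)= -2533 / 15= -168.87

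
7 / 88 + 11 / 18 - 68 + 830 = 762.69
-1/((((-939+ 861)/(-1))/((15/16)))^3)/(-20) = 0.00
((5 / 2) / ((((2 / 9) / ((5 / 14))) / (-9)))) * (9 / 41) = -18225 / 2296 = -7.94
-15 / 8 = -1.88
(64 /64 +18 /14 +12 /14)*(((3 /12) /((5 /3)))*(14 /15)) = 11 /25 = 0.44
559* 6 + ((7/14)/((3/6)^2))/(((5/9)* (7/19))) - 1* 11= 117347/35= 3352.77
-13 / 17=-0.76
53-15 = 38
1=1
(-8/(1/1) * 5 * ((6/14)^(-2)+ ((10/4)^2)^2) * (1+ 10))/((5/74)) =-2608463/9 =-289829.22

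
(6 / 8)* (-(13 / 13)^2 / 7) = -3 / 28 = -0.11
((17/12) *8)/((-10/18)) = -102/5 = -20.40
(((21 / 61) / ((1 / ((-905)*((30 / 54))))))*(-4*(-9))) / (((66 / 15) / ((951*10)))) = -9036877500 / 671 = -13467775.71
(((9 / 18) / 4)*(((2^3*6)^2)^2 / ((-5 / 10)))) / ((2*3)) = -221184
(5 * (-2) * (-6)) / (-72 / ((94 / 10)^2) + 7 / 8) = 1060320 / 1063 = 997.48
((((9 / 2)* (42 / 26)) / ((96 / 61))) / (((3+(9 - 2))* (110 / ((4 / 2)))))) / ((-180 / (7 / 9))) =-2989 / 82368000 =-0.00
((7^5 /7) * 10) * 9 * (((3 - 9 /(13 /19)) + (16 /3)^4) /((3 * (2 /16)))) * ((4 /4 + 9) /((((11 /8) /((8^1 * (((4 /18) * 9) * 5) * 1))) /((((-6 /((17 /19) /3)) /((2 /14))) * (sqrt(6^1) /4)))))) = -68773680360448000 * sqrt(6) /7293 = -23098920144846.60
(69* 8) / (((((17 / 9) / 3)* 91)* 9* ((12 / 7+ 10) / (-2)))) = -1656 / 9061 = -0.18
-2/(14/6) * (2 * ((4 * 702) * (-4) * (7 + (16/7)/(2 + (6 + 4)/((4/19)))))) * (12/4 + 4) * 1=949711.79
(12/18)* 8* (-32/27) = -512/81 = -6.32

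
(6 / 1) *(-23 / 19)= -138 / 19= -7.26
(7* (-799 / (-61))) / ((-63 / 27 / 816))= -32064.79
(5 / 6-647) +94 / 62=-119905 / 186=-644.65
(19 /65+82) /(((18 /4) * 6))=1783 /585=3.05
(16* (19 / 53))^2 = 92416 / 2809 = 32.90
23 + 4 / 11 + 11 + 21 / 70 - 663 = -69117 / 110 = -628.34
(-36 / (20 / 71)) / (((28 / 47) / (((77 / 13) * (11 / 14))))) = -3633993 / 3640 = -998.35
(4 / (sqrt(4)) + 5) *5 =35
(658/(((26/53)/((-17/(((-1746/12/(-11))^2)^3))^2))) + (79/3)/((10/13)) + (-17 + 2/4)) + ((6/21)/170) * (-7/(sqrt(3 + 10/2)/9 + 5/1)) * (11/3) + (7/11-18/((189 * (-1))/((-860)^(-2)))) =66 * sqrt(2)/171445 + 85934754507127744443024316769986314205985909/4680278232582002769458452130900592758848200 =18.36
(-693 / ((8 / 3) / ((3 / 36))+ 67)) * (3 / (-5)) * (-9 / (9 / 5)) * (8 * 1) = -168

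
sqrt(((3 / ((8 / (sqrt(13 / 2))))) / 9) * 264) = 5.30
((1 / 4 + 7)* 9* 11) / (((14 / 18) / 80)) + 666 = 521442 / 7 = 74491.71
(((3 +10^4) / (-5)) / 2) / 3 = -10003 / 30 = -333.43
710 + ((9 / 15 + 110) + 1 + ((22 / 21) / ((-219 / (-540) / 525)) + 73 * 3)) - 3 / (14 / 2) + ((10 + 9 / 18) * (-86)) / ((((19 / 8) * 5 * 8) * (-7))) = 116396041 / 48545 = 2397.69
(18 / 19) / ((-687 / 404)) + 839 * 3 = 10949043 / 4351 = 2516.44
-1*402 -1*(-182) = -220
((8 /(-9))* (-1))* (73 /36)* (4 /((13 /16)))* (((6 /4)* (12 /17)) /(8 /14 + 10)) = 65408 /73593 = 0.89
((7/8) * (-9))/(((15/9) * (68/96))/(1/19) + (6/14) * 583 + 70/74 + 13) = -146853/5337685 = -0.03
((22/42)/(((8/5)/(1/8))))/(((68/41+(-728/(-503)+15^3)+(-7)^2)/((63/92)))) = 1134265/138715792384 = 0.00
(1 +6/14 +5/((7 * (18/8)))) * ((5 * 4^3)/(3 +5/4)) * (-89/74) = -6265600/39627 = -158.11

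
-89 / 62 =-1.44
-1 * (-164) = 164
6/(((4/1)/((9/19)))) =27/38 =0.71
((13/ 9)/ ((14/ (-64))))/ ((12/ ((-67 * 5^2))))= 174200/ 189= 921.69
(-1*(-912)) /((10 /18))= 8208 /5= 1641.60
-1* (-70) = 70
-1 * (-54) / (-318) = -9 / 53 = -0.17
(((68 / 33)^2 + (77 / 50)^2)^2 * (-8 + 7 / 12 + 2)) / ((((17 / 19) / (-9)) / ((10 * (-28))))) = -561234773268210769 / 840027375000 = -668114.86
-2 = -2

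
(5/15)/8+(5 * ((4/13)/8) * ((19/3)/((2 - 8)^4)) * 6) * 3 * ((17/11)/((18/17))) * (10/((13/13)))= 160441/555984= 0.29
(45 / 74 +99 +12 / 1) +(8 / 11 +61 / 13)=1238387 / 10582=117.03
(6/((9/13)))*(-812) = -21112/3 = -7037.33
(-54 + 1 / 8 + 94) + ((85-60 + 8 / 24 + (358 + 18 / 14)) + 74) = 83789 / 168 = 498.74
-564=-564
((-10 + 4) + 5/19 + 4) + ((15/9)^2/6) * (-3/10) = -1283/684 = -1.88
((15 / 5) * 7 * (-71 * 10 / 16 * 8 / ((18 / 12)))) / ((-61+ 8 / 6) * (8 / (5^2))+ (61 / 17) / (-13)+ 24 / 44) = 264.03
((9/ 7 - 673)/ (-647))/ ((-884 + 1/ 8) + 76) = -37616/ 29270927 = -0.00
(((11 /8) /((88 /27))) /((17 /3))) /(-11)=-81 /11968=-0.01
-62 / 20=-31 / 10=-3.10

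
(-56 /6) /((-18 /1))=0.52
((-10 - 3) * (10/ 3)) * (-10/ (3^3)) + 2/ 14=9181/ 567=16.19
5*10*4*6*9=10800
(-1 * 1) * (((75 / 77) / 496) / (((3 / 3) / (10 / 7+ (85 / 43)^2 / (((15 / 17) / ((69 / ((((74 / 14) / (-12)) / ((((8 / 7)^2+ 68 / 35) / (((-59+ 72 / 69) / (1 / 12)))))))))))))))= -111777411825 / 12190155080488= -0.01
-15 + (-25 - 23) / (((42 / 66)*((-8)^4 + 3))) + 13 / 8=-3074375 / 229544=-13.39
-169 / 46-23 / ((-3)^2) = -2579 / 414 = -6.23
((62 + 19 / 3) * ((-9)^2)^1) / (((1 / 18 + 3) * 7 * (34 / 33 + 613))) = 59778 / 141841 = 0.42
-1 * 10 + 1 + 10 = 1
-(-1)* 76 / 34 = 38 / 17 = 2.24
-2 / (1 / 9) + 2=-16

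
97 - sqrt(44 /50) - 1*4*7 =69 - sqrt(22) /5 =68.06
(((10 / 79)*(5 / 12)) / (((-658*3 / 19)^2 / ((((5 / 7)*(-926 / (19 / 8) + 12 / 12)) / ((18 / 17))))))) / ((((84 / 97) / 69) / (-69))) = 1700916909875 / 241344524736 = 7.05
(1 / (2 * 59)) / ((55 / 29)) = 29 / 6490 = 0.00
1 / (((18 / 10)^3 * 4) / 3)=125 / 972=0.13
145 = 145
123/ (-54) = -41/ 18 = -2.28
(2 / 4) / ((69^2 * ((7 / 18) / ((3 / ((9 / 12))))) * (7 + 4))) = 4 / 40733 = 0.00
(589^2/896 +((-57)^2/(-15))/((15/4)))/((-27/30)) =-7379201/20160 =-366.03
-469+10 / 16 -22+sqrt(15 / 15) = -3915 / 8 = -489.38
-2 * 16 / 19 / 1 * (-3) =5.05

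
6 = 6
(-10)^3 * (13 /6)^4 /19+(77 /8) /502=-1159.87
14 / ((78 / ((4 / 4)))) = 7 / 39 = 0.18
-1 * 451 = -451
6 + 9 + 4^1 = 19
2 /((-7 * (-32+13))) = 2 /133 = 0.02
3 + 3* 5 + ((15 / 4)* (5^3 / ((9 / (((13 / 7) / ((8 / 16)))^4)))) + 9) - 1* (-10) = 71669011 / 7203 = 9949.88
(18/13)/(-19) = -18/247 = -0.07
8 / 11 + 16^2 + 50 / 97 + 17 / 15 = 4135309 / 16005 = 258.38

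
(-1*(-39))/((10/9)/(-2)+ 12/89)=-31239/337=-92.70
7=7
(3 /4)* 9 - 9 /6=21 /4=5.25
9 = 9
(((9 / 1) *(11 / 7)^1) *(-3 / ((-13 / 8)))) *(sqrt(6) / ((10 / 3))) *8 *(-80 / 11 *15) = -622080 *sqrt(6) / 91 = -16744.82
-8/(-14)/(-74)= -2/259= -0.01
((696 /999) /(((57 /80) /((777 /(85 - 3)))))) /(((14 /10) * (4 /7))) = 81200 /7011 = 11.58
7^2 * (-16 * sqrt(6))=-784 * sqrt(6)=-1920.40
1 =1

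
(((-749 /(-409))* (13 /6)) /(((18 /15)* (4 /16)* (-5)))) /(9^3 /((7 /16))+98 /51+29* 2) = -1158703 /756146112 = -0.00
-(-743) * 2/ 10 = 743/ 5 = 148.60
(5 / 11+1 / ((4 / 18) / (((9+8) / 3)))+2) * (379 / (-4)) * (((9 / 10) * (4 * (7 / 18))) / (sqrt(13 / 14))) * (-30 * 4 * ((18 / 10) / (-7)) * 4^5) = -1288866816 * sqrt(182) / 143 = -121592755.03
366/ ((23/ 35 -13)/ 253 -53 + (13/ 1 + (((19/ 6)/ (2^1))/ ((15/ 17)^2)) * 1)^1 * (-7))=-2.31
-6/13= -0.46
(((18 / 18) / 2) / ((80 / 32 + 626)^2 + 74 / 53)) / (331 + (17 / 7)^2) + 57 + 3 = 41472830331917 / 691213838822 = 60.00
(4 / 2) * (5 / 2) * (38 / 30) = 6.33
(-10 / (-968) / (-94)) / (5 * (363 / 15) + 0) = -5 / 5505016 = -0.00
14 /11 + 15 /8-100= -8523 /88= -96.85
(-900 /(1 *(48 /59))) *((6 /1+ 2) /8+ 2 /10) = -2655 /2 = -1327.50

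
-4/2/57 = -2/57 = -0.04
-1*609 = -609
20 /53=0.38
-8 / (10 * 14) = -2 / 35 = -0.06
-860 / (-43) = 20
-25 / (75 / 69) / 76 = -23 / 76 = -0.30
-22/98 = -11/49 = -0.22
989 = 989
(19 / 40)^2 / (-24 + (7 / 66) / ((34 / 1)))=-202521 / 21539600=-0.01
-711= -711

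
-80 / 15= -16 / 3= -5.33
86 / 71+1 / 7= 673 / 497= 1.35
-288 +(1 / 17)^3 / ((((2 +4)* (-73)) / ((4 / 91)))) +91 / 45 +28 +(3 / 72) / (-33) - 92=-45232254900743 / 129242753640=-349.98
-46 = -46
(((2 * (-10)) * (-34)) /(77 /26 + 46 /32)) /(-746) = -14144 /68259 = -0.21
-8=-8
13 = 13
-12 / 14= -6 / 7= -0.86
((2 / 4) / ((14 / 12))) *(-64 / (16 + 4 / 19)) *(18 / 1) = -16416 / 539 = -30.46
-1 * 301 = -301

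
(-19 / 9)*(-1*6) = 38 / 3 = 12.67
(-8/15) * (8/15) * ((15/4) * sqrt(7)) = -16 * sqrt(7)/15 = -2.82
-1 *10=-10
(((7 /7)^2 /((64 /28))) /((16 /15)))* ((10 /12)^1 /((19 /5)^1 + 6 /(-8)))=875 /7808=0.11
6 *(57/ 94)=171/ 47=3.64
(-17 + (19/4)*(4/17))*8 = -2160/17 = -127.06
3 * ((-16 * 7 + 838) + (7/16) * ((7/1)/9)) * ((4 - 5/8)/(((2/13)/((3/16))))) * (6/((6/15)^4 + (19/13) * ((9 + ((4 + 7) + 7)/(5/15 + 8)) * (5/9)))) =298286161875/50403328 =5917.99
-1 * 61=-61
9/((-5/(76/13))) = -684/65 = -10.52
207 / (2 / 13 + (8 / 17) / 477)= 21821319 / 16322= 1336.93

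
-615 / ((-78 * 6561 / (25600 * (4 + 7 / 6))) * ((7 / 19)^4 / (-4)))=-21201662848000 / 614365479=-34509.85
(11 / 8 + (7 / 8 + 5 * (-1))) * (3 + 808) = -8921 / 4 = -2230.25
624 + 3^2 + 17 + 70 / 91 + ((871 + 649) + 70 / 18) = 254435 / 117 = 2174.66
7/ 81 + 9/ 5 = 764/ 405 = 1.89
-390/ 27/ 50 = -13/ 45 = -0.29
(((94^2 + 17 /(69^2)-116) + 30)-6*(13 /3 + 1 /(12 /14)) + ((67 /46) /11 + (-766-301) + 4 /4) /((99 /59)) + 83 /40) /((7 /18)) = 186278431023 /8961260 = 20787.08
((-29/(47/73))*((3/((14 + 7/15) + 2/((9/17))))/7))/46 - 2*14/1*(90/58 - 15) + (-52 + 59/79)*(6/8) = 19247876289009/56931414148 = 338.09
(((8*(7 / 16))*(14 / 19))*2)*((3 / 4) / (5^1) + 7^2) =48167 / 190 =253.51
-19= -19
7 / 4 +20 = 87 / 4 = 21.75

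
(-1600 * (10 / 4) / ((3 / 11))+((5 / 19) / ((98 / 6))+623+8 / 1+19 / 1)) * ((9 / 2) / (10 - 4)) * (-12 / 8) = 117445515 / 7448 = 15768.73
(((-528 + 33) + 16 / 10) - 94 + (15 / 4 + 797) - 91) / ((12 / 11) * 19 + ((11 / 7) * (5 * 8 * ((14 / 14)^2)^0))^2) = 1318933 / 42815440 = 0.03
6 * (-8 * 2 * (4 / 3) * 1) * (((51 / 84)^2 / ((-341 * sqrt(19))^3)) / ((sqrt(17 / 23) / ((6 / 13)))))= 816 * sqrt(7429) / 9118213801697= 0.00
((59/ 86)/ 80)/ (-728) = -59/ 5008640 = -0.00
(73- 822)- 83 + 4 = -828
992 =992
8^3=512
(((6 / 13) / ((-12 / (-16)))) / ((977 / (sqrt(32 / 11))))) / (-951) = -32*sqrt(22) / 132865161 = -0.00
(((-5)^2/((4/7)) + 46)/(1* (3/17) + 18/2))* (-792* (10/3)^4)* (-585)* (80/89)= 134266000000/267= 502868913.86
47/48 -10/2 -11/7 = -1879/336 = -5.59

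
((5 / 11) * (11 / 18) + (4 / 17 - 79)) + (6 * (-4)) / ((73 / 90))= -2414201 / 22338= -108.08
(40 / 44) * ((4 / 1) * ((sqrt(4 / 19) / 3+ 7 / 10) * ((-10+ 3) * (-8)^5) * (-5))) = -32112640 / 11 -91750400 * sqrt(19) / 627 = -3557178.95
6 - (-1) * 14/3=10.67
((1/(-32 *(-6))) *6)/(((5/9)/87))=4.89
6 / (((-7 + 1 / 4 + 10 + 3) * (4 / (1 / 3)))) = 2 / 25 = 0.08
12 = 12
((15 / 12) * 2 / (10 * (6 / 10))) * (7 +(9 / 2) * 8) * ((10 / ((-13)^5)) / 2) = -1075 / 4455516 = -0.00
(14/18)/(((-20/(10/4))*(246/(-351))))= 0.14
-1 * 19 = -19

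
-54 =-54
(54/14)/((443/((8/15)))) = 0.00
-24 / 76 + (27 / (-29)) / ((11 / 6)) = -4992 / 6061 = -0.82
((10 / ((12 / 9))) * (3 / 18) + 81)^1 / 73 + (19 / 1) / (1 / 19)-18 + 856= 350437 / 292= 1200.13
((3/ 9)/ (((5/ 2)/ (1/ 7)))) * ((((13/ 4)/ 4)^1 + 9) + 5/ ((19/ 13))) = 1341/ 5320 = 0.25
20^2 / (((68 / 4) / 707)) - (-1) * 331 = 288427 / 17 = 16966.29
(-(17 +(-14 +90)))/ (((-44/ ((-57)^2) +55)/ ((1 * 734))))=-221783238/ 178651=-1241.43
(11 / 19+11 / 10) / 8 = 319 / 1520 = 0.21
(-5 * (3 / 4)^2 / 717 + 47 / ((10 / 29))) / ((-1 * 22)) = -2605981 / 420640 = -6.20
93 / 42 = 31 / 14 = 2.21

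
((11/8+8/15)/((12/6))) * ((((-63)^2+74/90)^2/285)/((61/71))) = 61411.54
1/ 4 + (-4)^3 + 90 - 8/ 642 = 33689/ 1284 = 26.24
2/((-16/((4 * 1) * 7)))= -7/2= -3.50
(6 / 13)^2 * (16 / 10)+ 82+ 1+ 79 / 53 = 3799174 / 44785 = 84.83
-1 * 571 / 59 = -571 / 59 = -9.68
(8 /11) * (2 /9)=16 /99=0.16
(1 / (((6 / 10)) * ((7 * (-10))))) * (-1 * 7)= 1 / 6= 0.17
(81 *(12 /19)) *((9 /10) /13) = 4374 /1235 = 3.54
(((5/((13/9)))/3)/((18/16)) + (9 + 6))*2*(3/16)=625/104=6.01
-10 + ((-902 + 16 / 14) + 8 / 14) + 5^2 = -6197 / 7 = -885.29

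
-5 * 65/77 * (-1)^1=325/77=4.22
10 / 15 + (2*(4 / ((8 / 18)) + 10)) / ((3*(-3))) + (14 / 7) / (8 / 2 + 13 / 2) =-212 / 63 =-3.37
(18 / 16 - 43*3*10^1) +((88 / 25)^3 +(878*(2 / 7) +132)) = -754603193 / 875000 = -862.40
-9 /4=-2.25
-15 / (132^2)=-0.00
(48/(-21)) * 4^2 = -256/7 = -36.57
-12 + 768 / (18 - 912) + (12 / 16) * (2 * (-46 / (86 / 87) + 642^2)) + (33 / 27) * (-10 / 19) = 1354514389051 / 2191194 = 618162.70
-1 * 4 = -4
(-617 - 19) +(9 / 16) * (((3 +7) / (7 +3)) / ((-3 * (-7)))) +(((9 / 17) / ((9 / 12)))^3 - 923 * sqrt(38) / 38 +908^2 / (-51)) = -27735514375 / 1650768 - 923 * sqrt(38) / 38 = -16951.31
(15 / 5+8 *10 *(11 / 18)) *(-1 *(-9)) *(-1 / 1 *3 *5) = -7005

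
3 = 3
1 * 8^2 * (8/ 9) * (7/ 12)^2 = 1568/ 81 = 19.36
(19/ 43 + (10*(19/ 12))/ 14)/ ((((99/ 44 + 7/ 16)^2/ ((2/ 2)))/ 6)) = 727168/ 556549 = 1.31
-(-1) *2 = 2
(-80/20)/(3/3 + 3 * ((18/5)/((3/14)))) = -20/257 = -0.08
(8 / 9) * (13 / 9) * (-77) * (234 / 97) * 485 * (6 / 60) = -104104 / 9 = -11567.11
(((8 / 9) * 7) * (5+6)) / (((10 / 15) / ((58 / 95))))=17864 / 285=62.68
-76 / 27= -2.81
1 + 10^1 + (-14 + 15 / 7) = -6 / 7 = -0.86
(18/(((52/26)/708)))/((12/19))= 10089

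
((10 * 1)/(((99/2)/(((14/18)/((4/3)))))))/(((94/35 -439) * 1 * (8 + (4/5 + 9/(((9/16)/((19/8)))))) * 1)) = -6125/1061303958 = -0.00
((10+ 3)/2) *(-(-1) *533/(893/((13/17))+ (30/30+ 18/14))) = 630539/212950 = 2.96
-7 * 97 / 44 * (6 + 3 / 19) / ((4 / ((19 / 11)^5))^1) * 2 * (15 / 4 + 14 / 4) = -300239644887 / 56689952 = -5296.17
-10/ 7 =-1.43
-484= -484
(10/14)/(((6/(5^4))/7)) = 3125/6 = 520.83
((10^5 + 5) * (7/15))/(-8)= -46669/8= -5833.62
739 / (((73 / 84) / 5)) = 310380 / 73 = 4251.78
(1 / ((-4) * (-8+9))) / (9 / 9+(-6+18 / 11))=11 / 148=0.07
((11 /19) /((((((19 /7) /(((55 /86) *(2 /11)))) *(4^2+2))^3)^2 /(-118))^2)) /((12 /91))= 11774829655133711181640625 /5831893645736025446556202187055801600528486297341952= 0.00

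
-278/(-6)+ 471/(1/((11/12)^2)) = 21221/48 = 442.10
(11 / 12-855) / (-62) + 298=231961 / 744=311.78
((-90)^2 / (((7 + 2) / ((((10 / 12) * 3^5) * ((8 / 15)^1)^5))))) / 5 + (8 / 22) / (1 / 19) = 1579.77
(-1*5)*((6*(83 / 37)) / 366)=-415 / 2257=-0.18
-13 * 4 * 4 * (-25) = 5200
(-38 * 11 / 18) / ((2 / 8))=-836 / 9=-92.89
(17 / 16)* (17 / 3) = 289 / 48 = 6.02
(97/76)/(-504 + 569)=97/4940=0.02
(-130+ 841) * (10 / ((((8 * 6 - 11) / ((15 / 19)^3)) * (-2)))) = -11998125 / 253783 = -47.28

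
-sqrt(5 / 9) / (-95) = 0.01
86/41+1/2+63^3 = 20504067/82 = 250049.60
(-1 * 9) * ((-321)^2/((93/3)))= -927369/31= -29915.13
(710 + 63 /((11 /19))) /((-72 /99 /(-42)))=189147 /4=47286.75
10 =10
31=31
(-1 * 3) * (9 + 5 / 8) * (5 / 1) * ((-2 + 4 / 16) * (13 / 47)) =105105 / 1504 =69.88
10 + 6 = 16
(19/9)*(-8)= -152/9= -16.89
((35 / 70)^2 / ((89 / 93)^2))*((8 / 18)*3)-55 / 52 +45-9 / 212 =241572874 / 5457569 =44.26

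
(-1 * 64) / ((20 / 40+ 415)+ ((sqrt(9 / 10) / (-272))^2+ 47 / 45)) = -0.15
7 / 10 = 0.70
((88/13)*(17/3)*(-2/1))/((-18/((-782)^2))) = 914839904/351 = 2606381.49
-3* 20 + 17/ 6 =-343/ 6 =-57.17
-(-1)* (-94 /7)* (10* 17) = -15980 /7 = -2282.86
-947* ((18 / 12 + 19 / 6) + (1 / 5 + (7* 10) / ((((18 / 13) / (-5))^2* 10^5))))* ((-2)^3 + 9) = -598412141 / 129600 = -4617.38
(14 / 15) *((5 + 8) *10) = 121.33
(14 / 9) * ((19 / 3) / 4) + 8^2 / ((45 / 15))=1285 / 54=23.80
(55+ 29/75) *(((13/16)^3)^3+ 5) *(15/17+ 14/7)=12016062747984323/14602888806400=822.86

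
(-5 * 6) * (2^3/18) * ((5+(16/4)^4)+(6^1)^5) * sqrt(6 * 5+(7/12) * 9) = -636227.25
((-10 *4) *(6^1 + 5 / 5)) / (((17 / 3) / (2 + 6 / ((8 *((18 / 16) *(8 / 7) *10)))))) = -1729 / 17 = -101.71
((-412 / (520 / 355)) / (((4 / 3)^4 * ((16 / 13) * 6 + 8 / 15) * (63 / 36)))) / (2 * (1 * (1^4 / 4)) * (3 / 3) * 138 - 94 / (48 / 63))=592353 / 5014912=0.12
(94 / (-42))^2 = 2209 / 441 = 5.01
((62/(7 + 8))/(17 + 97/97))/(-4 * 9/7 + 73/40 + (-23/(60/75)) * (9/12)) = -3472/376191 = -0.01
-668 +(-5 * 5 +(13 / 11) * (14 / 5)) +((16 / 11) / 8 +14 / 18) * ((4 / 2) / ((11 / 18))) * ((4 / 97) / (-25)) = -689.70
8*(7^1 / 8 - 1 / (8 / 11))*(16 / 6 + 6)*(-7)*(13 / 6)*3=4732 / 3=1577.33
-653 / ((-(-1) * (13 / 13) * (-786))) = 0.83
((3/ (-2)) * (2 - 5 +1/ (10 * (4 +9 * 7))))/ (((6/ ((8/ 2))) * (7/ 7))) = 2009/ 670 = 3.00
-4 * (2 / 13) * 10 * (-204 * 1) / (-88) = -2040 / 143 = -14.27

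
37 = 37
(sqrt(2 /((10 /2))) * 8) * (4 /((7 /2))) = 5.78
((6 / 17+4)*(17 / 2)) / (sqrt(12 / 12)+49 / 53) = 1961 / 102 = 19.23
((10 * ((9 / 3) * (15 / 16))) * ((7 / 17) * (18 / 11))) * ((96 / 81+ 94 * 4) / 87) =445550 / 5423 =82.16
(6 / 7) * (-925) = -5550 / 7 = -792.86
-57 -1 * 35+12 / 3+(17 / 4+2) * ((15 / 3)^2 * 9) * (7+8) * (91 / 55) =1531753 / 44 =34812.57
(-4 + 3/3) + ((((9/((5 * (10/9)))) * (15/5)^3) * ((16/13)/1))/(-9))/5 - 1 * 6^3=-357819/1625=-220.20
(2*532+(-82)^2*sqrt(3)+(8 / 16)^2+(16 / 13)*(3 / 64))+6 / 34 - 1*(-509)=13219.79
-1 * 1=-1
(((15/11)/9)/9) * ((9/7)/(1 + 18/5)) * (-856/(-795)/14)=2140/5913369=0.00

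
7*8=56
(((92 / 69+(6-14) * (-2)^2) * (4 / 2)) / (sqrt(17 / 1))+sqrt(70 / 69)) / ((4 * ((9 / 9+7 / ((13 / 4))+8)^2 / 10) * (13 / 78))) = -31096 * sqrt(17) / 71485+169 * sqrt(4830) / 96715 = -1.67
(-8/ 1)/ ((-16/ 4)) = 2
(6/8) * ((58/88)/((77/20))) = 435/3388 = 0.13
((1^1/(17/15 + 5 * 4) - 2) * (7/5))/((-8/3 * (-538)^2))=12999/3670149920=0.00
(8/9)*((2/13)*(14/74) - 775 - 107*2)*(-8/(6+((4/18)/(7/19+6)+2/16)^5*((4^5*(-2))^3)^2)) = 2590451432516878460640/2840536941463957378394069612473699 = 0.00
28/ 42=2/ 3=0.67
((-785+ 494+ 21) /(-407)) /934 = 0.00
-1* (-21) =21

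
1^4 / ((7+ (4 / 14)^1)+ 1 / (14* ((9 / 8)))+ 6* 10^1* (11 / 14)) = 63 / 3433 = 0.02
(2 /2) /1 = 1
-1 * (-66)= 66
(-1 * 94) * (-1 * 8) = 752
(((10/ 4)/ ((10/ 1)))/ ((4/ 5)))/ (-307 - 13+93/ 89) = -445/ 454192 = -0.00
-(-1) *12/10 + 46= 236/5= 47.20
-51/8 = -6.38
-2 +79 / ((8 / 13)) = 126.38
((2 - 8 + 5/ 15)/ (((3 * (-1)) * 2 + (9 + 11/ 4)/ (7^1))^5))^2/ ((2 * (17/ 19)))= 47835777821310976/ 6054749954393040082809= 0.00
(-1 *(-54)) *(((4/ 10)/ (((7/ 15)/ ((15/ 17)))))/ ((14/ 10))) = 24300/ 833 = 29.17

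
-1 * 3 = -3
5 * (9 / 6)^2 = 45 / 4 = 11.25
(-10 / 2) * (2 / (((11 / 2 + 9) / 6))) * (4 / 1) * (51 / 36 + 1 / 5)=-26.76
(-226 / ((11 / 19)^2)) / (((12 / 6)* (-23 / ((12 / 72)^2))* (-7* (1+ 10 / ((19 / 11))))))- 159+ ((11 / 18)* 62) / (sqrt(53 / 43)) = -14385467543 / 90469764+ 341* sqrt(2279) / 477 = -124.88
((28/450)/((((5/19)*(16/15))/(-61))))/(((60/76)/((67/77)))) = -1475407/99000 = -14.90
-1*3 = -3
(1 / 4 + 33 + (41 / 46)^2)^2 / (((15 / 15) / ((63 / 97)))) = 81734206743 / 108578308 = 752.77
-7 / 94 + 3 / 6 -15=-685 / 47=-14.57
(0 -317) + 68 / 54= -8525 / 27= -315.74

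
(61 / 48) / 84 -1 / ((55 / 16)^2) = -847667 / 12196800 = -0.07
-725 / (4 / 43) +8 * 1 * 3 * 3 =-30887 / 4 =-7721.75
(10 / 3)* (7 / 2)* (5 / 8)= 175 / 24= 7.29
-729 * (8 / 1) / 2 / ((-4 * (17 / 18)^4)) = 76527504 / 83521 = 916.27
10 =10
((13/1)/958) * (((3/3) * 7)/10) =91/9580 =0.01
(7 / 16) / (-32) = -7 / 512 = -0.01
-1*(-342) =342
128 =128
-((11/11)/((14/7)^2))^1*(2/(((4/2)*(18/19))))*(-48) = 38/3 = 12.67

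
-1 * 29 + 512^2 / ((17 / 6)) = 1572371 / 17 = 92492.41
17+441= 458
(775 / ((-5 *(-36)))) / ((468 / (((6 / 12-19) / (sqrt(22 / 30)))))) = -5735 *sqrt(165) / 370656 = -0.20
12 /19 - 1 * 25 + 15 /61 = -27958 /1159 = -24.12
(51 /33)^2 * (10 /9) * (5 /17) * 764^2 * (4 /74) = 992283200 /40293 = 24626.69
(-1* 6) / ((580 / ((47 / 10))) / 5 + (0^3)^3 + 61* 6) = -141 / 9181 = -0.02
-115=-115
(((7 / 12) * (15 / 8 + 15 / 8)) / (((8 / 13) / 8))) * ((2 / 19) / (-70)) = -0.04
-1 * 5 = -5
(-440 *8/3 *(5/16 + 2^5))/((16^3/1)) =-28435/3072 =-9.26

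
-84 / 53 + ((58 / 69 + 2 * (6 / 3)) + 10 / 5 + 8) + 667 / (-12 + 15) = 287183 / 1219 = 235.59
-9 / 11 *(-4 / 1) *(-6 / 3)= -72 / 11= -6.55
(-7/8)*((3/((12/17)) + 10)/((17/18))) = -3591/272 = -13.20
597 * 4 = 2388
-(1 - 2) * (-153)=-153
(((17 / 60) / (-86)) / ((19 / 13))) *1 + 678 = 66470899 / 98040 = 678.00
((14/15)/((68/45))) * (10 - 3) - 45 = -1383/34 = -40.68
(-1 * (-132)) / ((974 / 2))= 132 / 487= 0.27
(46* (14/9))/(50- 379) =-92/423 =-0.22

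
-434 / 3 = -144.67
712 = 712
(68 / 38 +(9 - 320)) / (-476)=5875 / 9044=0.65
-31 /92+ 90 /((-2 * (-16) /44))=5677 /46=123.41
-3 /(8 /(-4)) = 3 /2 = 1.50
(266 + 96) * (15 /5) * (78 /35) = 84708 /35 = 2420.23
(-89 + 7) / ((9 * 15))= -82 / 135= -0.61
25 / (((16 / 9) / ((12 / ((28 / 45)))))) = 271.21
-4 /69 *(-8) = 32 /69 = 0.46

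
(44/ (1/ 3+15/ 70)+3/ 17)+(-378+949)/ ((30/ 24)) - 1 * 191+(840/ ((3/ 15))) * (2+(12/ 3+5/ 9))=163514192/ 5865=27879.66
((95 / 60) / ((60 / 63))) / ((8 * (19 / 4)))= 7 / 160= 0.04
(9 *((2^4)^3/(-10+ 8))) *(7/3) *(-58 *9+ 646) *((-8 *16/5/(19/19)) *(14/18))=1592786944/15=106185796.27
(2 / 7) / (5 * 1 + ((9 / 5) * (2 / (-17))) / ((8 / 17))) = 40 / 637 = 0.06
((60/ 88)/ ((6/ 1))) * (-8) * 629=-6290/ 11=-571.82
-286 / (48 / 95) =-13585 / 24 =-566.04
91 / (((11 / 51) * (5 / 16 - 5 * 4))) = -3536 / 165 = -21.43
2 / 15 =0.13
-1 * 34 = -34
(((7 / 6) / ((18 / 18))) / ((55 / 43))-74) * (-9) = 72357 / 110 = 657.79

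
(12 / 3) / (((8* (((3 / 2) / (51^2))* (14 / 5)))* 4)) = 77.41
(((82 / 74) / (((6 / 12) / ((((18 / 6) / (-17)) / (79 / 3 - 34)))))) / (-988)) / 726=-123 / 1729500916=-0.00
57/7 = 8.14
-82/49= -1.67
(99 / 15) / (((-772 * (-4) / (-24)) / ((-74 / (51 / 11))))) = 13431 / 16405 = 0.82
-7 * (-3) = 21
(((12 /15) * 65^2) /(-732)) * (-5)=4225 /183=23.09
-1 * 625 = -625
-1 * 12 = -12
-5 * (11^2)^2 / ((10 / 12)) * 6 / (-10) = 263538 / 5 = 52707.60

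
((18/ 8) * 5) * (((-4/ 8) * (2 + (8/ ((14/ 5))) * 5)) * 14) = -2565/ 2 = -1282.50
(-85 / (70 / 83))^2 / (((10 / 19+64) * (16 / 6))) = 59.03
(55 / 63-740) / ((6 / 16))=-372520 / 189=-1971.01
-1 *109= -109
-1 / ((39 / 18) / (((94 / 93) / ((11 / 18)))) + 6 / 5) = -16920 / 42469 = -0.40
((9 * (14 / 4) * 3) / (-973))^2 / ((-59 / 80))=-14580 / 1139939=-0.01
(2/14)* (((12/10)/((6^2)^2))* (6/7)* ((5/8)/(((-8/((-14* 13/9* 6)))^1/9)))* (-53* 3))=-689/448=-1.54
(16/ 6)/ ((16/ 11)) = 11/ 6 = 1.83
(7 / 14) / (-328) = -1 / 656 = -0.00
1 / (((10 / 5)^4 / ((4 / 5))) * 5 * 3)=1 / 300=0.00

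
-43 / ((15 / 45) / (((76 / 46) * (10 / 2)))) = -24510 / 23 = -1065.65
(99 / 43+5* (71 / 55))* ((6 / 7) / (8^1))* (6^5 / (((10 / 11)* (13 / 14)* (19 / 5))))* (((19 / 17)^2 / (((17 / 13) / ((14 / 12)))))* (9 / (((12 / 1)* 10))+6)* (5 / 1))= 16264633707 / 211259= 76989.07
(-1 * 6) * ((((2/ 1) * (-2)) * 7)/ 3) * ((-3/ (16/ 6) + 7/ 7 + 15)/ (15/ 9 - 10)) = -2499/ 25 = -99.96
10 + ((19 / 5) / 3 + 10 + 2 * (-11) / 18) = 902 / 45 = 20.04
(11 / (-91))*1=-11 / 91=-0.12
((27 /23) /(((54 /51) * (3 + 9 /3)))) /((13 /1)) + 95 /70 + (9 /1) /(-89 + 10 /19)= 17867949 /14073332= 1.27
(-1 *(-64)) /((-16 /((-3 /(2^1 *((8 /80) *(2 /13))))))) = 390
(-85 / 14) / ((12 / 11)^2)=-10285 / 2016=-5.10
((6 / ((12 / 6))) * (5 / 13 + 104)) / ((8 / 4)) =4071 / 26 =156.58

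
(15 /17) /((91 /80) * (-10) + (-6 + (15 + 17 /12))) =-360 /391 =-0.92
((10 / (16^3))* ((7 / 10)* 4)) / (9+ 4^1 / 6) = 21 / 29696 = 0.00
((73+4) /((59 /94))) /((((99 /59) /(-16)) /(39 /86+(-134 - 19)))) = 178445.52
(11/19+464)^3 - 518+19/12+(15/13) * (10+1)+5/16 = 429162522285781/4280016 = 100271242.51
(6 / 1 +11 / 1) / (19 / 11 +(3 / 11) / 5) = 935 / 98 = 9.54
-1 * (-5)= 5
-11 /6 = -1.83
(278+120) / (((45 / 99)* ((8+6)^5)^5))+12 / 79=1349963874175451193435456971651 / 8887262171655053690116757258240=0.15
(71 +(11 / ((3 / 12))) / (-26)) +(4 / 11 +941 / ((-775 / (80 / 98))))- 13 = 60473376 / 1086085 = 55.68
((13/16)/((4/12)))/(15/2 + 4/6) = 117/392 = 0.30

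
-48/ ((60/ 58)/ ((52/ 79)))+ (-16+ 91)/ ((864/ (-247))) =-5913557/ 113760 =-51.98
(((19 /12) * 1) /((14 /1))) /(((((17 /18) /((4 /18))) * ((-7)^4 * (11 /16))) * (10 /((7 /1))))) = 76 /6734805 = 0.00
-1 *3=-3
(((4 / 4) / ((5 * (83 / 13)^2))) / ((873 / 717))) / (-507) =-239 / 30070485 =-0.00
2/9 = 0.22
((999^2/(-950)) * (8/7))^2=15936095936016/11055625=1441446.86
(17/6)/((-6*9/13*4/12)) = -221/108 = -2.05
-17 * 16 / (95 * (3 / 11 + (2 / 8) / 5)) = -11968 / 1349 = -8.87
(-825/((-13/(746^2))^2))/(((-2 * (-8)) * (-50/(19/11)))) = 3264325687.98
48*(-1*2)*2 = -192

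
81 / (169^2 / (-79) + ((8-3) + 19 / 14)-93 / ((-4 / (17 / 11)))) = -656964 / 2589271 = -0.25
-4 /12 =-1 /3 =-0.33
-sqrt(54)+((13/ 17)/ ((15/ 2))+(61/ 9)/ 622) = 53701/ 475830 - 3*sqrt(6) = -7.24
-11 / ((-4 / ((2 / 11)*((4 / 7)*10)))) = 20 / 7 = 2.86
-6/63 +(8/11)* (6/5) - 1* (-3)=4363/1155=3.78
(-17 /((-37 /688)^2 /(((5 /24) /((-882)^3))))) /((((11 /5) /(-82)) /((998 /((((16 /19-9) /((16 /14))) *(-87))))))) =-7819947003520 /73149631538064543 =-0.00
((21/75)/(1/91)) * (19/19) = 25.48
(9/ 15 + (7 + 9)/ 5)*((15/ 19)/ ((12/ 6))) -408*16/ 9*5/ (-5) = 4361/ 6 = 726.83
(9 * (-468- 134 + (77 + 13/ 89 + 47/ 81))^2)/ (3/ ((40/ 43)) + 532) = 571381484044840/ 123624322281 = 4621.92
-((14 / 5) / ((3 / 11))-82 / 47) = -6008 / 705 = -8.52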